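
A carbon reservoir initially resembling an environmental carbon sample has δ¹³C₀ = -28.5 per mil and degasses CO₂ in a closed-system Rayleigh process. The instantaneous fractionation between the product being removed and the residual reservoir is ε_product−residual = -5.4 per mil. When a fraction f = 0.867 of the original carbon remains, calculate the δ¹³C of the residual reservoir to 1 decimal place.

Rayleigh residual: δ_res = (δ₀ + 1000)·f^(α−1) − 1000
α = ε/1000 + 1 = 0.99460, so α − 1 = -0.00540
f^(α−1) = 0.867^(-0.00540) = 1.000771
δ_res = (-28.5 + 1000) × 1.000771 − 1000 = 972.249 − 1000 = -27.75 per mil

-27.8 per mil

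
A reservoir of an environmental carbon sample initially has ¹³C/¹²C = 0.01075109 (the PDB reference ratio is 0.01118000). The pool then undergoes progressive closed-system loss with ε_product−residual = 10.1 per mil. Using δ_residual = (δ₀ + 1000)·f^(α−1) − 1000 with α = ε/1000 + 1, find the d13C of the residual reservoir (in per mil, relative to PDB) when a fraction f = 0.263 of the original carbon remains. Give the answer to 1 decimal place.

-51.2 per mil

δ₀ = (0.01075109/0.01118000 − 1)×1000 = (0.961636 − 1)×1000 = -38.364 per mil
α − 1 = ε/1000 = 0.0101
f^(α−1) = 0.263^(0.0101) = 0.986601
δ_res = (-38.364 + 1000) × 0.986601 − 1000 = 948.751 − 1000 = -51.25 per mil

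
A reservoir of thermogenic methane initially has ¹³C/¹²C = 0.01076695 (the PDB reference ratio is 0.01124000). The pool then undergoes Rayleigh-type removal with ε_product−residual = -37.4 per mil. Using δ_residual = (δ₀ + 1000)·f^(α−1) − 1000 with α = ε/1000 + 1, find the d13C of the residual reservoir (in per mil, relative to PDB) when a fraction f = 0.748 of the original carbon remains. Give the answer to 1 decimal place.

δ₀ = (0.01076695/0.01124000 − 1)×1000 = (0.957914 − 1)×1000 = -42.086 per mil
α − 1 = ε/1000 = -0.0374
f^(α−1) = 0.748^(-0.0374) = 1.010918
δ_res = (-42.086 + 1000) × 1.010918 − 1000 = 968.373 − 1000 = -31.63 per mil

-31.6 per mil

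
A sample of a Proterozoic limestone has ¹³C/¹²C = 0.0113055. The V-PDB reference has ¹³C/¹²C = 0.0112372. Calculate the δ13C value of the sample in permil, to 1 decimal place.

δ13C = (R_sample / R_standard − 1) × 1000
R_sample / R_standard = 0.0113055 / 0.0112372 = 1.006078
δ13C = (1.006078 − 1) × 1000 = 6.08 permil

6.1 permil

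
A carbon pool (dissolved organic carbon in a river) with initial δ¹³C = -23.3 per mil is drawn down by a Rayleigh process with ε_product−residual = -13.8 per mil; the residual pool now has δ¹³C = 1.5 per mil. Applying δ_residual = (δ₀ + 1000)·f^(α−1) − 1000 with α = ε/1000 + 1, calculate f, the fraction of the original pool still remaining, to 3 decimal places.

0.163

α − 1 = ε/1000 = -0.0138
(δ_res + 1000)/(δ₀ + 1000) = (1.5 + 1000)/(-23.3 + 1000) = 1001.5/976.7 = 1.025392
f = 1.025392^(1/-0.0138) = exp(ln(1.025392)/-0.0138) = exp(0.02507/-0.0138)
f = exp(-1.8170) = 0.1625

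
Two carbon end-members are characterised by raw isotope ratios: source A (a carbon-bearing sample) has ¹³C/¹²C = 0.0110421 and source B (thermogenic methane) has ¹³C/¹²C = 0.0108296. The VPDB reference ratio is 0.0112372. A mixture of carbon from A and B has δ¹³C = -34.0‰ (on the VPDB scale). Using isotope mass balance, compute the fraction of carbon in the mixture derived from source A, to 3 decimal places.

0.120

δ_A = (0.0110421/0.0112372 − 1)×1000 = (0.982638 − 1)×1000 = -17.362‰
δ_B = (0.0108296/0.0112372 − 1)×1000 = (0.963728 − 1)×1000 = -36.272‰
f_A = (δ_mix − δ_B)/(δ_A − δ_B) = (-34.0 − (-36.272))/(-17.362 − (-36.272))
f_A = 2.272 / 18.910 = 0.1202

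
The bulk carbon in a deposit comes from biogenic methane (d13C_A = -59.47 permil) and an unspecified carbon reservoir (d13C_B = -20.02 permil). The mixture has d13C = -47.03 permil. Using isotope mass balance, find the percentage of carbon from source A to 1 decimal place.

68.5%

δ_mix = f_A·δ_A + (1 − f_A)·δ_B  ⇒  f_A = (δ_mix − δ_B)/(δ_A − δ_B)
f_A = (-47.03 − (-20.02)) / (-59.47 − (-20.02))
f_A = -27.01 / -39.45 = 0.6847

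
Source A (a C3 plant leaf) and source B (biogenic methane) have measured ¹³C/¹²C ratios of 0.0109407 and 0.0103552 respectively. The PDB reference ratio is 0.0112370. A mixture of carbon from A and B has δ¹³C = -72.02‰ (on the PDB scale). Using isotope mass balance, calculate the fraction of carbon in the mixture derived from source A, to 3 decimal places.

0.124

δ_A = (0.0109407/0.0112370 − 1)×1000 = (0.973632 − 1)×1000 = -26.368‰
δ_B = (0.0103552/0.0112370 − 1)×1000 = (0.921527 − 1)×1000 = -78.473‰
f_A = (δ_mix − δ_B)/(δ_A − δ_B) = (-72.02 − (-78.473))/(-26.368 − (-78.473))
f_A = 6.453 / 52.105 = 0.1238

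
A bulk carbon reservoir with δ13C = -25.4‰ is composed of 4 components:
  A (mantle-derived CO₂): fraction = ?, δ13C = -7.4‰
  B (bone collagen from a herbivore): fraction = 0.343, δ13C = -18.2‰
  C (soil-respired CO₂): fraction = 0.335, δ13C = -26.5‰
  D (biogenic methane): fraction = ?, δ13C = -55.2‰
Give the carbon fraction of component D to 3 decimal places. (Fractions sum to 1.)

0.165

Let f_D and f_A be the unknown fractions; fractions sum to 1 so f_D + f_A = 0.322.
Mass balance: Σ fᵢ·δᵢ = δ_bulk ⇒ f_D·(-55.2) + f_A·(-7.4) = -25.4 − (-15.120) = -10.280
Substitute f_A = 0.322 − f_D:
f_D·(-55.2 − -7.4) = -10.280 − 0.322×(-7.4) = -7.897
f_D = -7.897 / -47.8 = 0.1652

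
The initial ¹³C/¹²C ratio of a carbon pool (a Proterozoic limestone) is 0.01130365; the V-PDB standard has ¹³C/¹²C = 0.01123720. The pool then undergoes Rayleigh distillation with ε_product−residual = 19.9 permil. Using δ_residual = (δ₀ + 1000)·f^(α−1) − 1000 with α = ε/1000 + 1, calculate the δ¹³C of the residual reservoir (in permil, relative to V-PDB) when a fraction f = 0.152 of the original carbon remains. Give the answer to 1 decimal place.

δ₀ = (0.01130365/0.01123720 − 1)×1000 = (1.005913 − 1)×1000 = 5.913 permil
α − 1 = ε/1000 = 0.0199
f^(α−1) = 0.152^(0.0199) = 0.963205
δ_res = (5.913 + 1000) × 0.963205 − 1000 = 968.901 − 1000 = -31.10 permil

-31.1 permil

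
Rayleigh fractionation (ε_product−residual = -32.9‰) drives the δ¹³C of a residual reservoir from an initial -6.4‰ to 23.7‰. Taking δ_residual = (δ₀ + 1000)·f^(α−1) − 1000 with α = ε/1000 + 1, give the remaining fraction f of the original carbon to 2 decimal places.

α − 1 = ε/1000 = -0.0329
(δ_res + 1000)/(δ₀ + 1000) = (23.7 + 1000)/(-6.4 + 1000) = 1023.7/993.6 = 1.030294
f = 1.030294^(1/-0.0329) = exp(ln(1.030294)/-0.0329) = exp(0.02984/-0.0329)
f = exp(-0.9071) = 0.4037

0.40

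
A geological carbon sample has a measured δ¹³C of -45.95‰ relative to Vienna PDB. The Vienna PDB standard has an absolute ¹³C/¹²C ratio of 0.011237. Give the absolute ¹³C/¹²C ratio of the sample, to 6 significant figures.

0.0107207

R_sample = R_standard × (δ¹³C/1000 + 1)
R_sample = 0.011237 × (-45.95/1000 + 1) = 0.011237 × 0.954050
R_sample = 0.0107207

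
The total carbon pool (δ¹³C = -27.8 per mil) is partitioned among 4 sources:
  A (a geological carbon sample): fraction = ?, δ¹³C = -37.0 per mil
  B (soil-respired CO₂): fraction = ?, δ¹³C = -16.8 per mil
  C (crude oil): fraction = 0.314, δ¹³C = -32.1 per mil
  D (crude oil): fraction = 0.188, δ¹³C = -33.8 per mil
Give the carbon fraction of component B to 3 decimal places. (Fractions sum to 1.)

Let f_B and f_A be the unknown fractions; fractions sum to 1 so f_B + f_A = 0.498.
Mass balance: Σ fᵢ·δᵢ = δ_bulk ⇒ f_B·(-16.8) + f_A·(-37.0) = -27.8 − (-16.434) = -11.366
Substitute f_A = 0.498 − f_B:
f_B·(-16.8 − -37.0) = -11.366 − 0.498×(-37.0) = 7.060
f_B = 7.060 / 20.2 = 0.3495

0.349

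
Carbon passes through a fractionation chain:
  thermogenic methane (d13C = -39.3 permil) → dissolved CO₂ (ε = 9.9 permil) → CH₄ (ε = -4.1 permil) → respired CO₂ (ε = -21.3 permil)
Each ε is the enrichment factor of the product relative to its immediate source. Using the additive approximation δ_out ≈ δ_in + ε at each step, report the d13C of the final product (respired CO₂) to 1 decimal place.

-54.8 permil

step 1: δ ≈ -39.3 + (9.9) = -29.4 permil
step 2: δ ≈ -29.4 + (-4.1) = -33.5 permil
step 3: δ ≈ -33.5 + (-21.3) = -54.8 permil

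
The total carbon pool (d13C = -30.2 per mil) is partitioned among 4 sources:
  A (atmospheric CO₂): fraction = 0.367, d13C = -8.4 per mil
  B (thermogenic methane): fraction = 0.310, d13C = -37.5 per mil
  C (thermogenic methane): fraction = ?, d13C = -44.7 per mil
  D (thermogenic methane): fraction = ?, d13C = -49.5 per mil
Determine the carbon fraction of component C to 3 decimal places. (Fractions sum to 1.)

0.103

Let f_C and f_D be the unknown fractions; fractions sum to 1 so f_C + f_D = 0.323.
Mass balance: Σ fᵢ·δᵢ = δ_bulk ⇒ f_C·(-44.7) + f_D·(-49.5) = -30.2 − (-14.708) = -15.492
Substitute f_D = 0.323 − f_C:
f_C·(-44.7 − -49.5) = -15.492 − 0.323×(-49.5) = 0.496
f_C = 0.496 / 4.8 = 0.1034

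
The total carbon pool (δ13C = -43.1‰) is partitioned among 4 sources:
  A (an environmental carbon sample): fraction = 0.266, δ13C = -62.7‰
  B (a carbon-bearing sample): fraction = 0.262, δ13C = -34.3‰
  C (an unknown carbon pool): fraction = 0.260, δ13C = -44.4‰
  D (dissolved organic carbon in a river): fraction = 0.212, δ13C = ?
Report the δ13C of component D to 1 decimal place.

-27.8‰

Isotope mass balance: δ_bulk = Σ fᵢ·δᵢ.
-43.1 = 0.266×(-62.7) + 0.262×(-34.3) + 0.260×(-44.4) + 0.212×δ_D
0.212·δ_D = -43.1 − (-37.209) = -5.891
δ_D = -5.891 / 0.212 = -27.79‰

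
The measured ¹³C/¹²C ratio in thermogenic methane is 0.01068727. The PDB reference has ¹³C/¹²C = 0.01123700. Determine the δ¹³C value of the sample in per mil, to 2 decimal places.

-48.92 per mil

δ¹³C = (R_sample / R_standard − 1) × 1000
R_sample / R_standard = 0.01068727 / 0.01123700 = 0.951079
δ¹³C = (0.951079 − 1) × 1000 = -48.921 per mil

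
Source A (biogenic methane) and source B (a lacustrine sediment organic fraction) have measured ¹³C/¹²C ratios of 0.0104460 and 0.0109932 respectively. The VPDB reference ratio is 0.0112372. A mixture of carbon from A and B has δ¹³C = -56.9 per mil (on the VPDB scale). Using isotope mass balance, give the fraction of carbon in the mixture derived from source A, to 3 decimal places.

δ_A = (0.0104460/0.0112372 − 1)×1000 = (0.929591 − 1)×1000 = -70.409 per mil
δ_B = (0.0109932/0.0112372 − 1)×1000 = (0.978286 − 1)×1000 = -21.714 per mil
f_A = (δ_mix − δ_B)/(δ_A − δ_B) = (-56.9 − (-21.714))/(-70.409 − (-21.714))
f_A = -35.186 / -48.695 = 0.7226

0.723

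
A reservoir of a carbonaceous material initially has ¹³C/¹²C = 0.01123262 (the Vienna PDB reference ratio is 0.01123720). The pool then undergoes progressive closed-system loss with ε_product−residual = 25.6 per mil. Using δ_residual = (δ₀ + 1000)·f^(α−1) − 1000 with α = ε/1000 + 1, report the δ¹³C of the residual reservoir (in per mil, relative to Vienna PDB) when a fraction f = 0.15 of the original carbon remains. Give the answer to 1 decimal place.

-47.8 per mil

δ₀ = (0.01123262/0.01123720 − 1)×1000 = (0.999592 − 1)×1000 = -0.408 per mil
α − 1 = ε/1000 = 0.0256
f^(α−1) = 0.15^(0.0256) = 0.952594
δ_res = (-0.408 + 1000) × 0.952594 − 1000 = 952.206 − 1000 = -47.79 per mil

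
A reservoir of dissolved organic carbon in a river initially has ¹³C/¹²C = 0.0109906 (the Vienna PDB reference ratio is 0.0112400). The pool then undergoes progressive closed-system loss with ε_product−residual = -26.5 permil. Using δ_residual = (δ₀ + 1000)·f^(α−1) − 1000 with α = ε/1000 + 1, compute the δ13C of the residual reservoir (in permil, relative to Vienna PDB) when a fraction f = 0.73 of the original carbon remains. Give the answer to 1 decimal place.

-14.0 permil

δ₀ = (0.0109906/0.0112400 − 1)×1000 = (0.977811 − 1)×1000 = -22.189 permil
α − 1 = ε/1000 = -0.0265
f^(α−1) = 0.73^(-0.0265) = 1.008375
δ_res = (-22.189 + 1000) × 1.008375 − 1000 = 986.000 − 1000 = -14.00 permil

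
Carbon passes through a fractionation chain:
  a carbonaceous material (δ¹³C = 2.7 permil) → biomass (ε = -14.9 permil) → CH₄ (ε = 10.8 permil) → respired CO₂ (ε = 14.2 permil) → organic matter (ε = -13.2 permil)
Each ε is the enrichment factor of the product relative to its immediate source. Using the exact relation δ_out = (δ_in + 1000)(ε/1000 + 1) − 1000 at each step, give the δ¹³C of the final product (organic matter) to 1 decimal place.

step 1: δ = (2.70 + 1000)·(-14.9/1000 + 1) − 1000 = -12.24 permil
step 2: δ = (-12.24 + 1000)·(10.8/1000 + 1) − 1000 = -1.57 permil
step 3: δ = (-1.57 + 1000)·(14.2/1000 + 1) − 1000 = 12.61 permil
step 4: δ = (12.61 + 1000)·(-13.2/1000 + 1) − 1000 = -0.76 permil

-0.8 permil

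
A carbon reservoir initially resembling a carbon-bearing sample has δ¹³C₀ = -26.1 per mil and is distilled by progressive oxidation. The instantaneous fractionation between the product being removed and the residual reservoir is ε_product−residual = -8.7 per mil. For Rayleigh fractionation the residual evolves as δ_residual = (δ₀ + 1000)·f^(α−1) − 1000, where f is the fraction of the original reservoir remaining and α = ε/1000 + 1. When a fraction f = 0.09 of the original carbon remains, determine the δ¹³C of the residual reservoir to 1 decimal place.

-5.5 per mil

Rayleigh residual: δ_res = (δ₀ + 1000)·f^(α−1) − 1000
α = ε/1000 + 1 = 0.99130, so α − 1 = -0.00870
f^(α−1) = 0.09^(-0.00870) = 1.021170
δ_res = (-26.1 + 1000) × 1.021170 − 1000 = 994.518 − 1000 = -5.48 per mil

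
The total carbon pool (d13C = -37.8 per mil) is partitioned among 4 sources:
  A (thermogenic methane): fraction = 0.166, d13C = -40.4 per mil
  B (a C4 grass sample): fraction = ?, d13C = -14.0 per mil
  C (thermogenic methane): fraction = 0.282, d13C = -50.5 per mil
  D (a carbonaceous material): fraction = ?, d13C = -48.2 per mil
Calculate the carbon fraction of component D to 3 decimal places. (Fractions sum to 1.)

0.267

Let f_D and f_B be the unknown fractions; fractions sum to 1 so f_D + f_B = 0.552.
Mass balance: Σ fᵢ·δᵢ = δ_bulk ⇒ f_D·(-48.2) + f_B·(-14.0) = -37.8 − (-20.947) = -16.853
Substitute f_B = 0.552 − f_D:
f_D·(-48.2 − -14.0) = -16.853 − 0.552×(-14.0) = -9.125
f_D = -9.125 / -34.2 = 0.2668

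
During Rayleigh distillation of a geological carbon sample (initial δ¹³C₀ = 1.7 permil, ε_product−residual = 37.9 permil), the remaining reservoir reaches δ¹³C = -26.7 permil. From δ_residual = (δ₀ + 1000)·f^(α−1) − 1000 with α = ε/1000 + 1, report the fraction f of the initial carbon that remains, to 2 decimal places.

α − 1 = ε/1000 = 0.0379
(δ_res + 1000)/(δ₀ + 1000) = (-26.7 + 1000)/(1.7 + 1000) = 973.3/1001.7 = 0.971648
f = 0.971648^(1/0.0379) = exp(ln(0.971648)/0.0379) = exp(-0.02876/0.0379)
f = exp(-0.7589) = 0.4682

0.47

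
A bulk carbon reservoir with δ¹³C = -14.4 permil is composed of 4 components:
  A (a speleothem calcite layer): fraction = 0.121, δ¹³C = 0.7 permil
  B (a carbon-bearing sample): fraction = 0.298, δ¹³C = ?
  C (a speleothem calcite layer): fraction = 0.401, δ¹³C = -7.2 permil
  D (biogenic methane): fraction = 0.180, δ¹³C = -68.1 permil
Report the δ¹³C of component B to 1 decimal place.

Isotope mass balance: δ_bulk = Σ fᵢ·δᵢ.
-14.4 = 0.121×(0.7) + 0.298×δ_B + 0.401×(-7.2) + 0.180×(-68.1)
0.298·δ_B = -14.4 − (-15.060) = 0.660
δ_B = 0.660 / 0.298 = 2.22 permil

2.2 permil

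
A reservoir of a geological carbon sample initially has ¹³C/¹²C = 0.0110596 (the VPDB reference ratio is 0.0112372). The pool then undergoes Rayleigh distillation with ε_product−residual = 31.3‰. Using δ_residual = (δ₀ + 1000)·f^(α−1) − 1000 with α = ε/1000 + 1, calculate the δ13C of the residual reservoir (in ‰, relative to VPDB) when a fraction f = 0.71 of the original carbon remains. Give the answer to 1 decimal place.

δ₀ = (0.0110596/0.0112372 − 1)×1000 = (0.984195 − 1)×1000 = -15.805‰
α − 1 = ε/1000 = 0.0313
f^(α−1) = 0.71^(0.0313) = 0.989337
δ_res = (-15.805 + 1000) × 0.989337 − 1000 = 973.701 − 1000 = -26.30‰

-26.3‰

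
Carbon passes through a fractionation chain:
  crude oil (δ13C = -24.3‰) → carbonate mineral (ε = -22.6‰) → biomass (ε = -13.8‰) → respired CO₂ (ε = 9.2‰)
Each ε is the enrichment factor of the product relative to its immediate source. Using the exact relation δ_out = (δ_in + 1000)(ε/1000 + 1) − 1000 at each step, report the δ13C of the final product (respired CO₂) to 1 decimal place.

step 1: δ = (-24.30 + 1000)·(-22.6/1000 + 1) − 1000 = -46.35‰
step 2: δ = (-46.35 + 1000)·(-13.8/1000 + 1) − 1000 = -59.51‰
step 3: δ = (-59.51 + 1000)·(9.2/1000 + 1) − 1000 = -50.86‰

-50.9‰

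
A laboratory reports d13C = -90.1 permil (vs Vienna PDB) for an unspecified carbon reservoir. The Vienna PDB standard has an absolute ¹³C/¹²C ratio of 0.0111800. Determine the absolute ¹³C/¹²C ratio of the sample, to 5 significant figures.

0.010173

R_sample = R_standard × (d13C/1000 + 1)
R_sample = 0.0111800 × (-90.1/1000 + 1) = 0.0111800 × 0.909900
R_sample = 0.0101727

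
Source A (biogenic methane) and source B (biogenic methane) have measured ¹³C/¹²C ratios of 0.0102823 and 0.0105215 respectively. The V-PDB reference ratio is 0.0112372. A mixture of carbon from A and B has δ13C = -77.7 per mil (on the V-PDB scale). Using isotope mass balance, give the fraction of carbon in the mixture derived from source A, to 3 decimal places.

0.658

δ_A = (0.0102823/0.0112372 − 1)×1000 = (0.915023 − 1)×1000 = -84.977 per mil
δ_B = (0.0105215/0.0112372 − 1)×1000 = (0.936310 − 1)×1000 = -63.690 per mil
f_A = (δ_mix − δ_B)/(δ_A − δ_B) = (-77.7 − (-63.690))/(-84.977 − (-63.690))
f_A = -14.010 / -21.286 = 0.6582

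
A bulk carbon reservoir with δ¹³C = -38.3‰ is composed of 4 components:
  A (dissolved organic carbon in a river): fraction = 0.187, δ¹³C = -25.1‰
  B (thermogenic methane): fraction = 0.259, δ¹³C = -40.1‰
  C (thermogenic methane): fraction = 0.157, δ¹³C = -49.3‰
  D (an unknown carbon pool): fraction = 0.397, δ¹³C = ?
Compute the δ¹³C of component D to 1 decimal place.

Isotope mass balance: δ_bulk = Σ fᵢ·δᵢ.
-38.3 = 0.187×(-25.1) + 0.259×(-40.1) + 0.157×(-49.3) + 0.397×δ_D
0.397·δ_D = -38.3 − (-22.820) = -15.480
δ_D = -15.480 / 0.397 = -38.99‰

-39.0‰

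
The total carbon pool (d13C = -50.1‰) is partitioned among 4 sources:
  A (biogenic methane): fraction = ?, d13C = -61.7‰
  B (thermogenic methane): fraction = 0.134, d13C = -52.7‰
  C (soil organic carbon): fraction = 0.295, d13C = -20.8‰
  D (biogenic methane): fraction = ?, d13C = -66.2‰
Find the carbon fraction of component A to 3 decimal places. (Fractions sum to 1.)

0.200

Let f_A and f_D be the unknown fractions; fractions sum to 1 so f_A + f_D = 0.571.
Mass balance: Σ fᵢ·δᵢ = δ_bulk ⇒ f_A·(-61.7) + f_D·(-66.2) = -50.1 − (-13.198) = -36.902
Substitute f_D = 0.571 − f_A:
f_A·(-61.7 − -66.2) = -36.902 − 0.571×(-66.2) = 0.898
f_A = 0.898 / 4.5 = 0.1996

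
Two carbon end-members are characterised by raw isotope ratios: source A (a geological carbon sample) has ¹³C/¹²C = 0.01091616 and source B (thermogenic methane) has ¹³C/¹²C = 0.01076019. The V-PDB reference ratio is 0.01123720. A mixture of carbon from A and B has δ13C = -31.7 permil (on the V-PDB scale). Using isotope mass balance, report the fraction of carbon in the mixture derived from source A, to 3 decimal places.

0.774

δ_A = (0.01091616/0.01123720 − 1)×1000 = (0.971431 − 1)×1000 = -28.569 permil
δ_B = (0.01076019/0.01123720 − 1)×1000 = (0.957551 − 1)×1000 = -42.449 permil
f_A = (δ_mix − δ_B)/(δ_A − δ_B) = (-31.7 − (-42.449))/(-28.569 − (-42.449))
f_A = 10.749 / 13.880 = 0.7744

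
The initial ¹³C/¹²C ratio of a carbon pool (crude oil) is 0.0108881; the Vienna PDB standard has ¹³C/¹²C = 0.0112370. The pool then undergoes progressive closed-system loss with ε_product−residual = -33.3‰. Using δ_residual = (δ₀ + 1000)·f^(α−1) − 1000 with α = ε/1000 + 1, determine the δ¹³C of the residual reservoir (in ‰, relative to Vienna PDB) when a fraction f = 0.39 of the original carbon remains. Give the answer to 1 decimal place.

-0.2‰

δ₀ = (0.0108881/0.0112370 − 1)×1000 = (0.968951 − 1)×1000 = -31.049‰
α − 1 = ε/1000 = -0.0333
f^(α−1) = 0.39^(-0.0333) = 1.031852
δ_res = (-31.049 + 1000) × 1.031852 − 1000 = 999.814 − 1000 = -0.19‰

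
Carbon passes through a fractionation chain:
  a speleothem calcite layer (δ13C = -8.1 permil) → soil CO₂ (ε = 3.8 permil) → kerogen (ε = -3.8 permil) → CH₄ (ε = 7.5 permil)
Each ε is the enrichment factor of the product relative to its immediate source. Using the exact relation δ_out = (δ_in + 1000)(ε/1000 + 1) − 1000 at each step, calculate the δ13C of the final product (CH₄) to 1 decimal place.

step 1: δ = (-8.10 + 1000)·(3.8/1000 + 1) − 1000 = -4.33 permil
step 2: δ = (-4.33 + 1000)·(-3.8/1000 + 1) − 1000 = -8.11 permil
step 3: δ = (-8.11 + 1000)·(7.5/1000 + 1) − 1000 = -0.68 permil

-0.7 permil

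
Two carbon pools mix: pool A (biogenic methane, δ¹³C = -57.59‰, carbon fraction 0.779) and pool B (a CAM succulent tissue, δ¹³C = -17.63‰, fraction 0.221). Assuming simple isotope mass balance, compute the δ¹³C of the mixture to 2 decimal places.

δ_mix = f_A·δ_A + f_B·δ_B
δ_mix = 0.779 × (-57.59) + 0.221 × (-17.63)
δ_mix = -44.863 + -3.896 = -48.759‰

-48.76‰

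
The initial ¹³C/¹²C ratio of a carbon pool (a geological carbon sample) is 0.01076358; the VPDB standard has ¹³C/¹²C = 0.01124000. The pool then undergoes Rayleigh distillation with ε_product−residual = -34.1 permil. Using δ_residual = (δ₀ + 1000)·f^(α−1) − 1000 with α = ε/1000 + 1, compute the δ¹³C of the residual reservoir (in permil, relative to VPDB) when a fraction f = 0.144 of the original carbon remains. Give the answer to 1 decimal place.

23.0 permil

δ₀ = (0.01076358/0.01124000 − 1)×1000 = (0.957614 − 1)×1000 = -42.386 permil
α − 1 = ε/1000 = -0.0341
f^(α−1) = 0.144^(-0.0341) = 1.068316
δ_res = (-42.386 + 1000) × 1.068316 − 1000 = 1023.034 − 1000 = 23.03 permil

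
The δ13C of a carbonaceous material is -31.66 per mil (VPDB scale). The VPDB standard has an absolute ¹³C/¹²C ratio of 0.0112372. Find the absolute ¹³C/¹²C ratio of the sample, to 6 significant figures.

0.0108814

R_sample = R_standard × (δ13C/1000 + 1)
R_sample = 0.0112372 × (-31.66/1000 + 1) = 0.0112372 × 0.968340
R_sample = 0.0108814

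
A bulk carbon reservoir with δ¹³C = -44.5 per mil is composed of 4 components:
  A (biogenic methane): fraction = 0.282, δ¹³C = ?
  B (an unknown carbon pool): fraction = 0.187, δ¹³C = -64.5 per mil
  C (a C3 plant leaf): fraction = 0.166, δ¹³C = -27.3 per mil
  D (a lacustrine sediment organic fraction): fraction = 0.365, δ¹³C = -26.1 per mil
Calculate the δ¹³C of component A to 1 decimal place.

Isotope mass balance: δ_bulk = Σ fᵢ·δᵢ.
-44.5 = 0.282×δ_A + 0.187×(-64.5) + 0.166×(-27.3) + 0.365×(-26.1)
0.282·δ_A = -44.5 − (-26.120) = -18.380
δ_A = -18.380 / 0.282 = -65.18 per mil

-65.2 per mil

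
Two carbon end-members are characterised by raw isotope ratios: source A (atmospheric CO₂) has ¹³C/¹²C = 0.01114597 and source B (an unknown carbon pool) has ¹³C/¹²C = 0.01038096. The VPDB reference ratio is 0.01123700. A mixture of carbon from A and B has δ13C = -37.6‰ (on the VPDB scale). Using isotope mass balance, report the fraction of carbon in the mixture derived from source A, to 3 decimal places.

0.567

δ_A = (0.01114597/0.01123700 − 1)×1000 = (0.991899 − 1)×1000 = -8.101‰
δ_B = (0.01038096/0.01123700 − 1)×1000 = (0.923820 − 1)×1000 = -76.180‰
f_A = (δ_mix − δ_B)/(δ_A − δ_B) = (-37.6 − (-76.180))/(-8.101 − (-76.180))
f_A = 38.580 / 68.080 = 0.5667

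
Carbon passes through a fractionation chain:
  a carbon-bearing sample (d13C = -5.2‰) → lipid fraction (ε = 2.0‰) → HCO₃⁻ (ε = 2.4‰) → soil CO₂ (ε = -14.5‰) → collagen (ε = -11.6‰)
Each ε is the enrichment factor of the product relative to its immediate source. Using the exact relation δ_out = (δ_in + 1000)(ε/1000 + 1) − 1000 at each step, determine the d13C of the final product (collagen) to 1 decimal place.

step 1: δ = (-5.20 + 1000)·(2.0/1000 + 1) − 1000 = -3.21‰
step 2: δ = (-3.21 + 1000)·(2.4/1000 + 1) − 1000 = -0.82‰
step 3: δ = (-0.82 + 1000)·(-14.5/1000 + 1) − 1000 = -15.31‰
step 4: δ = (-15.31 + 1000)·(-11.6/1000 + 1) − 1000 = -26.73‰

-26.7‰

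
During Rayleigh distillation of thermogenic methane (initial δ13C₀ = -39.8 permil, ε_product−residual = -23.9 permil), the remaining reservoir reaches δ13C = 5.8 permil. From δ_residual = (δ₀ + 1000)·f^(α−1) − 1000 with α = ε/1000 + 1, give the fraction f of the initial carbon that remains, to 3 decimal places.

0.144

α − 1 = ε/1000 = -0.0239
(δ_res + 1000)/(δ₀ + 1000) = (5.8 + 1000)/(-39.8 + 1000) = 1005.8/960.2 = 1.047490
f = 1.047490^(1/-0.0239) = exp(ln(1.047490)/-0.0239) = exp(0.04640/-0.0239)
f = exp(-1.9413) = 0.1435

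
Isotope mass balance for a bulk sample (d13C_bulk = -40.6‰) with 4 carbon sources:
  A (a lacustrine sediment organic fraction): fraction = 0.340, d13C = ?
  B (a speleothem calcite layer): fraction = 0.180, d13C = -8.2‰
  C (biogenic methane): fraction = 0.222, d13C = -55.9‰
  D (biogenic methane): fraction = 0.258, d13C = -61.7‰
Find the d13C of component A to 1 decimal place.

-31.8‰

Isotope mass balance: δ_bulk = Σ fᵢ·δᵢ.
-40.6 = 0.340×δ_A + 0.180×(-8.2) + 0.222×(-55.9) + 0.258×(-61.7)
0.340·δ_A = -40.6 − (-29.804) = -10.796
δ_A = -10.796 / 0.340 = -31.75‰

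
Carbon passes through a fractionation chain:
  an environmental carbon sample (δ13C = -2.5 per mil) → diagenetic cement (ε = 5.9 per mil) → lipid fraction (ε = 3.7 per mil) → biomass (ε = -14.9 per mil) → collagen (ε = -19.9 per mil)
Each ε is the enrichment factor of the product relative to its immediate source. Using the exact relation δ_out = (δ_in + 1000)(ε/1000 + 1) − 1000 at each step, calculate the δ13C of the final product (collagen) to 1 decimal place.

-27.7 per mil

step 1: δ = (-2.50 + 1000)·(5.9/1000 + 1) − 1000 = 3.39 per mil
step 2: δ = (3.39 + 1000)·(3.7/1000 + 1) − 1000 = 7.10 per mil
step 3: δ = (7.10 + 1000)·(-14.9/1000 + 1) − 1000 = -7.91 per mil
step 4: δ = (-7.91 + 1000)·(-19.9/1000 + 1) − 1000 = -27.65 per mil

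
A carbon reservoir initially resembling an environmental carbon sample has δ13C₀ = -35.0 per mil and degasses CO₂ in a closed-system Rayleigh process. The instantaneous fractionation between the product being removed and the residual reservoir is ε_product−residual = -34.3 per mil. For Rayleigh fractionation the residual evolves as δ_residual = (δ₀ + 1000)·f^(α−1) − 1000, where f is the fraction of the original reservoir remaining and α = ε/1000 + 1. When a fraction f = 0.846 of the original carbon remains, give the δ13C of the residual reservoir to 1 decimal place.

-29.4 per mil

Rayleigh residual: δ_res = (δ₀ + 1000)·f^(α−1) − 1000
α = ε/1000 + 1 = 0.96570, so α − 1 = -0.03430
f^(α−1) = 0.846^(-0.03430) = 1.005753
δ_res = (-35.0 + 1000) × 1.005753 − 1000 = 970.551 − 1000 = -29.45 per mil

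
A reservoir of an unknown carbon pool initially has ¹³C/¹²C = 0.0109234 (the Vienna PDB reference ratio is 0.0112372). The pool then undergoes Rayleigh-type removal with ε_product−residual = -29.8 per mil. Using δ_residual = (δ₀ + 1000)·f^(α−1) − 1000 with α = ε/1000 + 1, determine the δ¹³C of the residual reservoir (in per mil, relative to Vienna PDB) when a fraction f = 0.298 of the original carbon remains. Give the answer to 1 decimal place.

δ₀ = (0.0109234/0.0112372 − 1)×1000 = (0.972075 − 1)×1000 = -27.925 per mil
α − 1 = ε/1000 = -0.0298
f^(α−1) = 0.298^(-0.0298) = 1.036736
δ_res = (-27.925 + 1000) × 1.036736 − 1000 = 1007.785 − 1000 = 7.79 per mil

7.8 per mil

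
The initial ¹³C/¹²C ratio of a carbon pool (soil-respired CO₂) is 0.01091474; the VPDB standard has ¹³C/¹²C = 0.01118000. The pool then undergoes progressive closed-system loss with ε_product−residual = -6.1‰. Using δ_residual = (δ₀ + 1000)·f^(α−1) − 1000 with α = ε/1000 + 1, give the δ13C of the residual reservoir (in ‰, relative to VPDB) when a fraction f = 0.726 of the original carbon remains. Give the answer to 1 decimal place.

-21.8‰

δ₀ = (0.01091474/0.01118000 − 1)×1000 = (0.976274 − 1)×1000 = -23.726‰
α − 1 = ε/1000 = -0.0061
f^(α−1) = 0.726^(-0.0061) = 1.001955
δ_res = (-23.726 + 1000) × 1.001955 − 1000 = 978.182 − 1000 = -21.82‰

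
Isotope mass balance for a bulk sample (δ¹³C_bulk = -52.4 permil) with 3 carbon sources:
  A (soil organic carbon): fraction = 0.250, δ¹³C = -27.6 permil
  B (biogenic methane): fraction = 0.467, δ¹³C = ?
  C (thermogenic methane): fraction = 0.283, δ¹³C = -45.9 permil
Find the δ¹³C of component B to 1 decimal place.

-69.6 permil

Isotope mass balance: δ_bulk = Σ fᵢ·δᵢ.
-52.4 = 0.250×(-27.6) + 0.467×δ_B + 0.283×(-45.9)
0.467·δ_B = -52.4 − (-19.890) = -32.510
δ_B = -32.510 / 0.467 = -69.62 permil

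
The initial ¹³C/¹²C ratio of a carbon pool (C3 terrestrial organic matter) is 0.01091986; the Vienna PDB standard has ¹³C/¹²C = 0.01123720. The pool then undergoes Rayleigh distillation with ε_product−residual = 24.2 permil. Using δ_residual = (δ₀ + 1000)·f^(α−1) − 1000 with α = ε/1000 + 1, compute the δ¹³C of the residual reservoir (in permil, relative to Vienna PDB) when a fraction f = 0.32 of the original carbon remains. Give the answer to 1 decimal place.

-54.7 permil

δ₀ = (0.01091986/0.01123720 − 1)×1000 = (0.971760 − 1)×1000 = -28.240 permil
α − 1 = ε/1000 = 0.0242
f^(α−1) = 0.32^(0.0242) = 0.972802
δ_res = (-28.240 + 1000) × 0.972802 − 1000 = 945.330 − 1000 = -54.67 permil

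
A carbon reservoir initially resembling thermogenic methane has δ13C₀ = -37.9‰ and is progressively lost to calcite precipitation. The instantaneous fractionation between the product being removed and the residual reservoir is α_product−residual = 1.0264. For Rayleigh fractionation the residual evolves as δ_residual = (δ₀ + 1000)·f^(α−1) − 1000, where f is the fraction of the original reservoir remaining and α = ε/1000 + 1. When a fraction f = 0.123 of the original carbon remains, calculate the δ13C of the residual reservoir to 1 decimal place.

Rayleigh residual: δ_res = (δ₀ + 1000)·f^(α−1) − 1000
α − 1 = 0.02640
f^(α−1) = 0.123^(0.02640) = 0.946179
δ_res = (-37.9 + 1000) × 0.946179 − 1000 = 910.319 − 1000 = -89.68‰

-89.7‰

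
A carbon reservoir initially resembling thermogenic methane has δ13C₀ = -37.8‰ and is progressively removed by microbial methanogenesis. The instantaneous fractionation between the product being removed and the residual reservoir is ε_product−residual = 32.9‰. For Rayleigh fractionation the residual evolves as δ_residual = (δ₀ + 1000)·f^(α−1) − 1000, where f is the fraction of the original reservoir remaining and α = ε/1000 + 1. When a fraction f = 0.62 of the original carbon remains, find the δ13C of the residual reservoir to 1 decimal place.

-52.8‰

Rayleigh residual: δ_res = (δ₀ + 1000)·f^(α−1) − 1000
α = ε/1000 + 1 = 1.03290, so α − 1 = 0.03290
f^(α−1) = 0.62^(0.03290) = 0.984396
δ_res = (-37.8 + 1000) × 0.984396 − 1000 = 947.185 − 1000 = -52.81‰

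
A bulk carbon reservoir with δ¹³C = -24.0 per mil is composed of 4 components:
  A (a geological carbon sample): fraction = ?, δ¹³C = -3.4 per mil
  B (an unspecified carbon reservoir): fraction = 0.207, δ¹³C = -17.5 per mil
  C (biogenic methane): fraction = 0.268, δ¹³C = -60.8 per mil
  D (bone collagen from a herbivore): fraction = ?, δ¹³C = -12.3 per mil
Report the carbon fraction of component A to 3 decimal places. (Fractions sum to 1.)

0.267

Let f_A and f_D be the unknown fractions; fractions sum to 1 so f_A + f_D = 0.525.
Mass balance: Σ fᵢ·δᵢ = δ_bulk ⇒ f_A·(-3.4) + f_D·(-12.3) = -24.0 − (-19.917) = -4.083
Substitute f_D = 0.525 − f_A:
f_A·(-3.4 − -12.3) = -4.083 − 0.525×(-12.3) = 2.374
f_A = 2.374 / 8.9 = 0.2668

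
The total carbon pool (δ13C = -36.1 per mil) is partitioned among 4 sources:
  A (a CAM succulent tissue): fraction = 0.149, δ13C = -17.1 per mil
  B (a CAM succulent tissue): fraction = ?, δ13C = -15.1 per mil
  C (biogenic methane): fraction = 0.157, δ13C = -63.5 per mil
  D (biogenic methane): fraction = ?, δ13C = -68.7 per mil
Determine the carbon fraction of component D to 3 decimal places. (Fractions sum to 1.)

0.244

Let f_D and f_B be the unknown fractions; fractions sum to 1 so f_D + f_B = 0.694.
Mass balance: Σ fᵢ·δᵢ = δ_bulk ⇒ f_D·(-68.7) + f_B·(-15.1) = -36.1 − (-12.517) = -23.583
Substitute f_B = 0.694 − f_D:
f_D·(-68.7 − -15.1) = -23.583 − 0.694×(-15.1) = -13.103
f_D = -13.103 / -53.6 = 0.2445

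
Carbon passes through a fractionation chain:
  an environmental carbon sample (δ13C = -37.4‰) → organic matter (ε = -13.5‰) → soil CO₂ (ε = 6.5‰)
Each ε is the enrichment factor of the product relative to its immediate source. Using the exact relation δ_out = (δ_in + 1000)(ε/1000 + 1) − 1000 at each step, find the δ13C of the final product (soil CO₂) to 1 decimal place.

step 1: δ = (-37.40 + 1000)·(-13.5/1000 + 1) − 1000 = -50.40‰
step 2: δ = (-50.40 + 1000)·(6.5/1000 + 1) − 1000 = -44.22‰

-44.2‰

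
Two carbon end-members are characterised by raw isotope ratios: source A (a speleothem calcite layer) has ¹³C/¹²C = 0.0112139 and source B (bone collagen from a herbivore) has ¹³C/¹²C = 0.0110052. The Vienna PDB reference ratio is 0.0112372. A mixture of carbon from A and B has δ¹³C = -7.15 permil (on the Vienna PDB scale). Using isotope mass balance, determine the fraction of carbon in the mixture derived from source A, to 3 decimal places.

0.727

δ_A = (0.0112139/0.0112372 − 1)×1000 = (0.997927 − 1)×1000 = -2.073 permil
δ_B = (0.0110052/0.0112372 − 1)×1000 = (0.979354 − 1)×1000 = -20.646 permil
f_A = (δ_mix − δ_B)/(δ_A − δ_B) = (-7.15 − (-20.646))/(-2.073 − (-20.646))
f_A = 13.496 / 18.572 = 0.7267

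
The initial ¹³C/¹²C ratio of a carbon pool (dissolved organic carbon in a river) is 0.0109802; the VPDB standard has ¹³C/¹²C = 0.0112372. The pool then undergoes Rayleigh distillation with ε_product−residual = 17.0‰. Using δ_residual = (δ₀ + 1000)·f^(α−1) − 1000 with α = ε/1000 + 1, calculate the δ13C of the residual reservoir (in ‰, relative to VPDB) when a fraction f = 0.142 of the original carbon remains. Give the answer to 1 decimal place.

-54.8‰

δ₀ = (0.0109802/0.0112372 − 1)×1000 = (0.977130 − 1)×1000 = -22.870‰
α − 1 = ε/1000 = 0.0170
f^(α−1) = 0.142^(0.0170) = 0.967362
δ_res = (-22.870 + 1000) × 0.967362 − 1000 = 945.238 − 1000 = -54.76‰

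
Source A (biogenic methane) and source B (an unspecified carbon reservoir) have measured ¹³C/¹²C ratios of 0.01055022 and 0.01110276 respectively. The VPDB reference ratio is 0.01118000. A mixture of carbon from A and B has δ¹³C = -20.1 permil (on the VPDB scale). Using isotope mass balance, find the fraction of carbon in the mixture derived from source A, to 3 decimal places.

δ_A = (0.01055022/0.01118000 − 1)×1000 = (0.943669 − 1)×1000 = -56.331 permil
δ_B = (0.01110276/0.01118000 − 1)×1000 = (0.993091 − 1)×1000 = -6.909 permil
f_A = (δ_mix − δ_B)/(δ_A − δ_B) = (-20.1 − (-6.909))/(-56.331 − (-6.909))
f_A = -13.191 / -49.422 = 0.2669

0.267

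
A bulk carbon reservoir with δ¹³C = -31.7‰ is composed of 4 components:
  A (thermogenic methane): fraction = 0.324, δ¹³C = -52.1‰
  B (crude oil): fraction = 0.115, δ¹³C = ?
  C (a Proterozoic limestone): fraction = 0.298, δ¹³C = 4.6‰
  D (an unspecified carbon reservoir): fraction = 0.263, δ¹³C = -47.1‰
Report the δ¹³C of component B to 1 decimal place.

-33.1‰

Isotope mass balance: δ_bulk = Σ fᵢ·δᵢ.
-31.7 = 0.324×(-52.1) + 0.115×δ_B + 0.298×(4.6) + 0.263×(-47.1)
0.115·δ_B = -31.7 − (-27.897) = -3.803
δ_B = -3.803 / 0.115 = -33.07‰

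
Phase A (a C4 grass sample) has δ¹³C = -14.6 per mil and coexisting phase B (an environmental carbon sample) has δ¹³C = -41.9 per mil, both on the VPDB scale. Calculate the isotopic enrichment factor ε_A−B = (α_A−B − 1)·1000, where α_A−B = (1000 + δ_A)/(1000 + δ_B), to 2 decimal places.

α_A−B = (1000 + -14.6) / (1000 + -41.9) = 985.4 / 958.1 = 1.028494
ε_A−B = (1.028494 − 1) × 1000 = 28.494 per mil
(The approximation ε ≈ δ_A − δ_B would give 27.3 per mil.)

28.49 per mil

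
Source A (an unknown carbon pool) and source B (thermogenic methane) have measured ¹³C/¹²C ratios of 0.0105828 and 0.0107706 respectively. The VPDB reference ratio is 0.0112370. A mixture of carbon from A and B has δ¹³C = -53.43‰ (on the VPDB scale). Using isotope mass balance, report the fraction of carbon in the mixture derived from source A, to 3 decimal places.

δ_A = (0.0105828/0.0112370 − 1)×1000 = (0.941782 − 1)×1000 = -58.218‰
δ_B = (0.0107706/0.0112370 − 1)×1000 = (0.958494 − 1)×1000 = -41.506‰
f_A = (δ_mix − δ_B)/(δ_A − δ_B) = (-53.43 − (-41.506))/(-58.218 − (-41.506))
f_A = -11.924 / -16.713 = 0.7135

0.713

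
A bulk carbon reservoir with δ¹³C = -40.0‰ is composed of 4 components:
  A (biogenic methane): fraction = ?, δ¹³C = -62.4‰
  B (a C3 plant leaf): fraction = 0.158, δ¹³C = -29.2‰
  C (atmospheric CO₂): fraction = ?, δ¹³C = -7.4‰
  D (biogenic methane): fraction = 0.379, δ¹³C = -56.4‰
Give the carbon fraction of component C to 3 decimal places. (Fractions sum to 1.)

Let f_C and f_A be the unknown fractions; fractions sum to 1 so f_C + f_A = 0.463.
Mass balance: Σ fᵢ·δᵢ = δ_bulk ⇒ f_C·(-7.4) + f_A·(-62.4) = -40.0 − (-25.989) = -14.011
Substitute f_A = 0.463 − f_C:
f_C·(-7.4 − -62.4) = -14.011 − 0.463×(-62.4) = 14.880
f_C = 14.880 / 55.0 = 0.2706

0.271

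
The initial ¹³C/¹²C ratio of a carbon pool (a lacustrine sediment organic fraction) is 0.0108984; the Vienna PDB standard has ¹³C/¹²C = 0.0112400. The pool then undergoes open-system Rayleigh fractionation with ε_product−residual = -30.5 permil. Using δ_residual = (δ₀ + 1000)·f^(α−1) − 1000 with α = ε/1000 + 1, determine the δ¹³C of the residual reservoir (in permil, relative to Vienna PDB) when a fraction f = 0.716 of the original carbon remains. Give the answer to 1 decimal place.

-20.5 permil

δ₀ = (0.0108984/0.0112400 − 1)×1000 = (0.969609 − 1)×1000 = -30.391 permil
α − 1 = ε/1000 = -0.0305
f^(α−1) = 0.716^(-0.0305) = 1.010241
δ_res = (-30.391 + 1000) × 1.010241 − 1000 = 979.539 − 1000 = -20.46 permil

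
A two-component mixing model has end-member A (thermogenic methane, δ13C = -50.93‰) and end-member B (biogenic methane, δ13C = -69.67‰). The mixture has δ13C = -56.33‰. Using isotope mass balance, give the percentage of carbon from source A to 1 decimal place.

71.2%

δ_mix = f_A·δ_A + (1 − f_A)·δ_B  ⇒  f_A = (δ_mix − δ_B)/(δ_A − δ_B)
f_A = (-56.33 − (-69.67)) / (-50.93 − (-69.67))
f_A = 13.34 / 18.74 = 0.7118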